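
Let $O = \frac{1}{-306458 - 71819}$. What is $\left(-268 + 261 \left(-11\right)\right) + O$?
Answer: $- \frac{1187411504}{378277} \approx -3139.0$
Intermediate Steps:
$O = - \frac{1}{378277}$ ($O = \frac{1}{-378277} = - \frac{1}{378277} \approx -2.6436 \cdot 10^{-6}$)
$\left(-268 + 261 \left(-11\right)\right) + O = \left(-268 + 261 \left(-11\right)\right) - \frac{1}{378277} = \left(-268 - 2871\right) - \frac{1}{378277} = -3139 - \frac{1}{378277} = - \frac{1187411504}{378277}$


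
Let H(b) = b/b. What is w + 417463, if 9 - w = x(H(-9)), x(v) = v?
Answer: 417471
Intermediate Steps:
H(b) = 1
w = 8 (w = 9 - 1*1 = 9 - 1 = 8)
w + 417463 = 8 + 417463 = 417471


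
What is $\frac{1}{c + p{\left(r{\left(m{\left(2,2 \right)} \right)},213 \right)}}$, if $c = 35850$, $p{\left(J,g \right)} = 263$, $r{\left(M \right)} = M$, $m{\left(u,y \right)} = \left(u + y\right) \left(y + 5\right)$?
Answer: $\frac{1}{36113} \approx 2.7691 \cdot 10^{-5}$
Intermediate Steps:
$m{\left(u,y \right)} = \left(5 + y\right) \left(u + y\right)$ ($m{\left(u,y \right)} = \left(u + y\right) \left(5 + y\right) = \left(5 + y\right) \left(u + y\right)$)
$\frac{1}{c + p{\left(r{\left(m{\left(2,2 \right)} \right)},213 \right)}} = \frac{1}{35850 + 263} = \frac{1}{36113}$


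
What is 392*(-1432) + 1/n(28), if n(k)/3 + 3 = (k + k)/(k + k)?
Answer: -3368065/6 ≈ -5.6134e+5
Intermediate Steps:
n(k) = -6 (n(k) = -9 + 3*((k + k)/(k + k)) = -9 + 3*((2*k)/((2*k))) = -9 + 3*((2*k)*(1/(2*k))) = -9 + 3*1 = -9 + 3 = -6)
392*(-1432) + 1/n(28) = 392*(-1432) + 1/(-6) = -561344 - ⅙ = -3368065/6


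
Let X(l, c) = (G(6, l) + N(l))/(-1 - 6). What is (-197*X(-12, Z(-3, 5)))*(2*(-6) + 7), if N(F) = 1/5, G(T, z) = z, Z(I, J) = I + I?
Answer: 11623/7 ≈ 1660.4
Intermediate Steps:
Z(I, J) = 2*I
N(F) = ⅕
X(l, c) = -1/35 - l/7 (X(l, c) = (l + ⅕)/(-1 - 6) = (⅕ + l)/(-7) = (⅕ + l)*(-⅐) = -1/35 - l/7)
(-197*X(-12, Z(-3, 5)))*(2*(-6) + 7) = (-197*(-1/35 - ⅐*(-12)))*(2*(-6) + 7) = (-197*(-1/35 + 12/7))*(-12 + 7) = -197*59/35*(-5) = -11623/35*(-5) = 11623/7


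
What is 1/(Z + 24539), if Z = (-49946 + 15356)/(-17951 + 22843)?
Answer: 2446/60005099 ≈ 4.0763e-5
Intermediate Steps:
Z = -17295/2446 (Z = -34590/4892 = -34590*1/4892 = -17295/2446 ≈ -7.0707)
1/(Z + 24539) = 1/(-17295/2446 + 24539) = 1/(60005099/2446) = 2446/60005099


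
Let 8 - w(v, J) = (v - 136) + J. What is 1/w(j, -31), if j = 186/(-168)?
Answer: 28/4931 ≈ 0.0056784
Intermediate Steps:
j = -31/28 (j = 186*(-1/168) = -31/28 ≈ -1.1071)
w(v, J) = 144 - J - v (w(v, J) = 8 - ((v - 136) + J) = 8 - ((-136 + v) + J) = 8 - (-136 + J + v) = 8 + (136 - J - v) = 144 - J - v)
1/w(j, -31) = 1/(144 - 1*(-31) - 1*(-31/28)) = 1/(144 + 31 + 31/28) = 1/(4931/28) = 28/4931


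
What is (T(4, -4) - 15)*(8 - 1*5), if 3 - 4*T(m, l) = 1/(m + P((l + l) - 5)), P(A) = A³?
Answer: -31250/731 ≈ -42.750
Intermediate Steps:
T(m, l) = ¾ - 1/(4*(m + (-5 + 2*l)³)) (T(m, l) = ¾ - 1/(4*(m + ((l + l) - 5)³)) = ¾ - 1/(4*(m + (2*l - 5)³)) = ¾ - 1/(4*(m + (-5 + 2*l)³)))
(T(4, -4) - 15)*(8 - 1*5) = ((-1 + 3*4 + 3*(-5 + 2*(-4))³)/(4*(4 + (-5 + 2*(-4))³)) - 15)*(8 - 1*5) = ((-1 + 12 + 3*(-5 - 8)³)/(4*(4 + (-5 - 8)³)) - 15)*(8 - 5) = ((-1 + 12 + 3*(-13)³)/(4*(4 + (-13)³)) - 15)*3 = ((-1 + 12 + 3*(-2197))/(4*(4 - 2197)) - 15)*3 = ((¼)*(-1 + 12 - 6591)/(-2193) - 15)*3 = ((¼)*(-1/2193)*(-6580) - 15)*3 = (1645/2193 - 15)*3 = -31250/2193*3 = -31250/731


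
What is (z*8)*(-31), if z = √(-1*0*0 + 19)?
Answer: -248*√19 ≈ -1081.0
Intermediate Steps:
z = √19 (z = √(0*0 + 19) = √(0 + 19) = √19 ≈ 4.3589)
(z*8)*(-31) = (√19*8)*(-31) = (8*√19)*(-31) = -248*√19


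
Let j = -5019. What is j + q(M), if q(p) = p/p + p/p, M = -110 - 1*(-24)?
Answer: -5017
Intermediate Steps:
M = -86 (M = -110 + 24 = -86)
q(p) = 2 (q(p) = 1 + 1 = 2)
j + q(M) = -5019 + 2 = -5017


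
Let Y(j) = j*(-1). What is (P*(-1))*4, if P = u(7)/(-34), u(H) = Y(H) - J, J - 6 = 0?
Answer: -26/17 ≈ -1.5294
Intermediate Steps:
Y(j) = -j
J = 6 (J = 6 + 0 = 6)
u(H) = -6 - H (u(H) = -H - 1*6 = -H - 6 = -6 - H)
P = 13/34 (P = (-6 - 1*7)/(-34) = (-6 - 7)*(-1/34) = -13*(-1/34) = 13/34 ≈ 0.38235)
(P*(-1))*4 = ((13/34)*(-1))*4 = -13/34*4 = -26/17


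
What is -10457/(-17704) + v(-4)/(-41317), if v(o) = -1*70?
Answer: 433291149/731476168 ≈ 0.59235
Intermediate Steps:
v(o) = -70
-10457/(-17704) + v(-4)/(-41317) = -10457/(-17704) - 70/(-41317) = -10457*(-1/17704) - 70*(-1/41317) = 10457/17704 + 70/41317 = 433291149/731476168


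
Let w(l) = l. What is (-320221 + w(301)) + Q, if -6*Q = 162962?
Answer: -1041241/3 ≈ -3.4708e+5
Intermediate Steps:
Q = -81481/3 (Q = -1/6*162962 = -81481/3 ≈ -27160.)
(-320221 + w(301)) + Q = (-320221 + 301) - 81481/3 = -319920 - 81481/3 = -1041241/3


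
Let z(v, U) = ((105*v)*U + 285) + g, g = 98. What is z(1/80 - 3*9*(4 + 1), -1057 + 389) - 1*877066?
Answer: 34365361/4 ≈ 8.5913e+6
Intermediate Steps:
z(v, U) = 383 + 105*U*v (z(v, U) = ((105*v)*U + 285) + 98 = (105*U*v + 285) + 98 = (285 + 105*U*v) + 98 = 383 + 105*U*v)
z(1/80 - 3*9*(4 + 1), -1057 + 389) - 1*877066 = (383 + 105*(-1057 + 389)*(1/80 - 3*9*(4 + 1))) - 1*877066 = (383 + 105*(-668)*(1/80 - 27*5)) - 877066 = (383 + 105*(-668)*(1/80 - 1*135)) - 877066 = (383 + 105*(-668)*(1/80 - 135)) - 877066 = (383 + 105*(-668)*(-10799/80)) - 877066 = (383 + 37872093/4) - 877066 = 37873625/4 - 877066 = 34365361/4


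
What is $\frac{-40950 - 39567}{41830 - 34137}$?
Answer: $- \frac{80517}{7693} \approx -10.466$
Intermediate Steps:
$\frac{-40950 - 39567}{41830 - 34137} = - \frac{80517}{7693}$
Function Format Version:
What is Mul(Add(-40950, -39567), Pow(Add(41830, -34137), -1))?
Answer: Rational(-80517, 7693) ≈ -10.466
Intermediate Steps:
Mul(Add(-40950, -39567), Pow(Add(41830, -34137), -1)) = Mul(-80517, Pow(7693, -1)) = Mul(-80517, Rational(1, 7693)) = Rational(-80517, 7693)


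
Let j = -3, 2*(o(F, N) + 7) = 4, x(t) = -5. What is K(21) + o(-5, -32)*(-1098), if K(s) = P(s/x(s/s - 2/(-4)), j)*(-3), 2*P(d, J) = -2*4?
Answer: 5502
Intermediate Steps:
o(F, N) = -5 (o(F, N) = -7 + (½)*4 = -7 + 2 = -5)
P(d, J) = -4 (P(d, J) = (-2*4)/2 = (½)*(-8) = -4)
K(s) = 12 (K(s) = -4*(-3) = 12)
K(21) + o(-5, -32)*(-1098) = 12 - 5*(-1098) = 12 + 5490 = 5502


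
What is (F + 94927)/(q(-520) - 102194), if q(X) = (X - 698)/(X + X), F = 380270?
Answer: -247102440/53140271 ≈ -4.6500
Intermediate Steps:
q(X) = (-698 + X)/(2*X) (q(X) = (-698 + X)/((2*X)) = (-698 + X)*(1/(2*X)) = (-698 + X)/(2*X))
(F + 94927)/(q(-520) - 102194) = (380270 + 94927)/((½)*(-698 - 520)/(-520) - 102194) = 475197/((½)*(-1/520)*(-1218) - 102194) = 475197/(609/520 - 102194) = 475197/(-53140271/520) = 475197*(-520/53140271) = -247102440/53140271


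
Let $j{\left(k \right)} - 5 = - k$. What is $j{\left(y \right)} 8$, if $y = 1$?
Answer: $32$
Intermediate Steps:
$j{\left(k \right)} = 5 - k$
$j{\left(y \right)} 8 = \left(5 - 1\right) 8 = 4 \cdot 8 = 32$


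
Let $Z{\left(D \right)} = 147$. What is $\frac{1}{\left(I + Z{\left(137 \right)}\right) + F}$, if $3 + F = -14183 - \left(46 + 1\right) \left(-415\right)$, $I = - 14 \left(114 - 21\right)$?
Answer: $\frac{1}{4164} \approx 0.00024015$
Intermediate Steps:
$I = -1302$ ($I = \left(-14\right) 93 = -1302$)
$F = 5319$ ($F = -3 - \left(14183 + \left(46 + 1\right) \left(-415\right)\right) = -3 - \left(14183 + 47 \left(-415\right)\right) = -3 - -5322 = -3 + \left(-14183 + 19505\right) = -3 + 5322 = 5319$)
$\frac{1}{\left(I + Z{\left(137 \right)}\right) + F} = \frac{1}{\left(-1302 + 147\right) + 5319} = \frac{1}{-1155 + 5319} = \frac{1}{4164}$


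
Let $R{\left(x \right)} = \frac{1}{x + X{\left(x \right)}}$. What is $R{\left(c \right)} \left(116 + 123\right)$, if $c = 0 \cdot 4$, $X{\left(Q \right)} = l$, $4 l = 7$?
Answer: $\frac{956}{7} \approx 136.57$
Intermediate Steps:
$l = \frac{7}{4}$ ($l = \frac{1}{4} \cdot 7 = \frac{7}{4} \approx 1.75$)
$X{\left(Q \right)} = \frac{7}{4}$
$c = 0$
$R{\left(x \right)} = \frac{1}{\frac{7}{4} + x}$ ($R{\left(x \right)} = \frac{1}{x + \frac{7}{4}} = \frac{1}{\frac{7}{4} + x}$)
$R{\left(c \right)} \left(116 + 123\right) = \frac{4}{7 + 4 \cdot 0} \left(116 + 123\right) = \frac{4}{7 + 0} \cdot 239 = \frac{4}{7} \cdot 239 = \frac{956}{7}$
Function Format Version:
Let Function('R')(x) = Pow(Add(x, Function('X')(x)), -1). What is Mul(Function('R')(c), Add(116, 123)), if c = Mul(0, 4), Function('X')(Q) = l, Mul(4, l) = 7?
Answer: Rational(956, 7) ≈ 136.57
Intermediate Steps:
l = Rational(7, 4) (l = Mul(Rational(1, 4), 7) = Rational(7, 4) ≈ 1.7500)
Function('X')(Q) = Rational(7, 4)
c = 0
Function('R')(x) = Pow(Add(Rational(7, 4), x), -1) (Function('R')(x) = Pow(Add(x, Rational(7, 4)), -1) = Pow(Add(Rational(7, 4), x), -1))
Mul(Function('R')(c), Add(116, 123)) = Mul(Mul(4, Pow(Add(7, Mul(4, 0)), -1)), Add(116, 123)) = Mul(Mul(4, Pow(Add(7, 0), -1)), 239) = Mul(Mul(4, Pow(7, -1)), 239) = Mul(Mul(4, Rational(1, 7)), 239) = Mul(Rational(4, 7), 239) = Rational(956, 7)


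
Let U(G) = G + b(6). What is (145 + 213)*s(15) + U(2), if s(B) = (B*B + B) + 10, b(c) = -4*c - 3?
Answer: 89475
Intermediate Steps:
b(c) = -3 - 4*c
s(B) = 10 + B + B**2 (s(B) = (B**2 + B) + 10 = (B + B**2) + 10 = 10 + B + B**2)
U(G) = -27 + G (U(G) = G + (-3 - 4*6) = G + (-3 - 24) = G - 27 = -27 + G)
(145 + 213)*s(15) + U(2) = (145 + 213)*(10 + 15 + 15**2) + (-27 + 2) = 358*(10 + 15 + 225) - 25 = 358*250 - 25 = 89500 - 25 = 89475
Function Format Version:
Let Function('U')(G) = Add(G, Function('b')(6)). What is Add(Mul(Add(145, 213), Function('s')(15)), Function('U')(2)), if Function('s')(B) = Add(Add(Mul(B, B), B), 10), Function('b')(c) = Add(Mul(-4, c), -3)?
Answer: 89475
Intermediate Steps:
Function('b')(c) = Add(-3, Mul(-4, c))
Function('s')(B) = Add(10, B, Pow(B, 2)) (Function('s')(B) = Add(Add(Pow(B, 2), B), 10) = Add(Add(B, Pow(B, 2)), 10) = Add(10, B, Pow(B, 2)))
Function('U')(G) = Add(-27, G) (Function('U')(G) = Add(G, Add(-3, Mul(-4, 6))) = Add(G, Add(-3, -24)) = Add(G, -27) = Add(-27, G))
Add(Mul(Add(145, 213), Function('s')(15)), Function('U')(2)) = Add(Mul(Add(145, 213), Add(10, 15, Pow(15, 2))), Add(-27, 2)) = Add(Mul(358, Add(10, 15, 225)), -25) = Add(Mul(358, 250), -25) = Add(89500, -25) = 89475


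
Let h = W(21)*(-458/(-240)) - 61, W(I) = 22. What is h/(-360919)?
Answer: 1141/21655140 ≈ 5.2690e-5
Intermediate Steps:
h = -1141/60 (h = 22*(-458/(-240)) - 61 = 22*(-458*(-1/240)) - 61 = 22*(229/120) - 61 = 2519/60 - 61 = -1141/60 ≈ -19.017)
h/(-360919) = -1141/60/(-360919) = -1141/60*(-1/360919) = 1141/21655140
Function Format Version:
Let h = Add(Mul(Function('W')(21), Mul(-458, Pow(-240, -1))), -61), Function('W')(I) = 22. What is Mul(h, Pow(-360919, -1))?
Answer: Rational(1141, 21655140) ≈ 5.2690e-5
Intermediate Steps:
h = Rational(-1141, 60) (h = Add(Mul(22, Mul(-458, Pow(-240, -1))), -61) = Add(Mul(22, Mul(-458, Rational(-1, 240))), -61) = Add(Mul(22, Rational(229, 120)), -61) = Add(Rational(2519, 60), -61) = Rational(-1141, 60) ≈ -19.017)
Mul(h, Pow(-360919, -1)) = Mul(Rational(-1141, 60), Pow(-360919, -1)) = Mul(Rational(-1141, 60), Rational(-1, 360919)) = Rational(1141, 21655140)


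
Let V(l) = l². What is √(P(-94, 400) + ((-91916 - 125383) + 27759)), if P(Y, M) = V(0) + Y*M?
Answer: 2*I*√56785 ≈ 476.59*I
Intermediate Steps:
P(Y, M) = M*Y (P(Y, M) = 0² + Y*M = 0 + M*Y = M*Y)
√(P(-94, 400) + ((-91916 - 125383) + 27759)) = √(400*(-94) + ((-91916 - 125383) + 27759)) = √(-37600 + (-217299 + 27759)) = √(-37600 - 189540) = √(-227140) = 2*I*√56785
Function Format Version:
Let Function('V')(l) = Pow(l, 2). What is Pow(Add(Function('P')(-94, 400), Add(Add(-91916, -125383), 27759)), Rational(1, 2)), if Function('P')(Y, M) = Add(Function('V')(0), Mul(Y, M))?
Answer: Mul(2, I, Pow(56785, Rational(1, 2))) ≈ Mul(476.59, I)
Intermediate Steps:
Function('P')(Y, M) = Mul(M, Y) (Function('P')(Y, M) = Add(Pow(0, 2), Mul(Y, M)) = Add(0, Mul(M, Y)) = Mul(M, Y))
Pow(Add(Function('P')(-94, 400), Add(Add(-91916, -125383), 27759)), Rational(1, 2)) = Pow(Add(Mul(400, -94), Add(Add(-91916, -125383), 27759)), Rational(1, 2)) = Pow(Add(-37600, Add(-217299, 27759)), Rational(1, 2)) = Pow(Add(-37600, -189540), Rational(1, 2)) = Pow(-227140, Rational(1, 2)) = Mul(2, I, Pow(56785, Rational(1, 2)))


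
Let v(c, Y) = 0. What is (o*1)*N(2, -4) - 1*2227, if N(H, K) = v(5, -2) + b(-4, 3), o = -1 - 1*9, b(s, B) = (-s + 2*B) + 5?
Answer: -2377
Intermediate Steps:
b(s, B) = 5 - s + 2*B
o = -10 (o = -1 - 9 = -10)
N(H, K) = 15 (N(H, K) = 0 + (5 - 1*(-4) + 2*3) = 0 + (5 + 4 + 6) = 0 + 15 = 15)
(o*1)*N(2, -4) - 1*2227 = -10*1*15 - 1*2227 = -10*15 - 2227 = -150 - 2227 = -2377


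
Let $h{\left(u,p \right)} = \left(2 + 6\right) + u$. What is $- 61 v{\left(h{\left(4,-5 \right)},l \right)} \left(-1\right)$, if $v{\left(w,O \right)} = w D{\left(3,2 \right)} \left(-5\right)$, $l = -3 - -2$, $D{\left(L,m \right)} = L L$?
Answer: $-32940$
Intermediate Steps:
$D{\left(L,m \right)} = L^{2}$
$l = -1$ ($l = -3 + 2 = -1$)
$h{\left(u,p \right)} = 8 + u$
$v{\left(w,O \right)} = - 45 w$ ($v{\left(w,O \right)} = w 3^{2} \left(-5\right) = w 9 \left(-5\right) = 9 w \left(-5\right) = - 45 w$)
$- 61 v{\left(h{\left(4,-5 \right)},l \right)} \left(-1\right) = - 61 \left(- 45 \left(8 + 4\right)\right) \left(-1\right) = - 61 \left(\left(-45\right) 12\right) \left(-1\right) = \left(-61\right) \left(-540\right) \left(-1\right) = 32940 \left(-1\right) = -32940$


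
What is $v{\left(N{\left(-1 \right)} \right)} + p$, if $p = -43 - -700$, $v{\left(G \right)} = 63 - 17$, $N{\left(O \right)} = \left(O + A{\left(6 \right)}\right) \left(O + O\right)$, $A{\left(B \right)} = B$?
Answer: $703$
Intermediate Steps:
$N{\left(O \right)} = 2 O \left(6 + O\right)$ ($N{\left(O \right)} = \left(O + 6\right) \left(O + O\right) = \left(6 + O\right) 2 O = 2 O \left(6 + O\right)$)
$v{\left(G \right)} = 46$ ($v{\left(G \right)} = 63 - 17 = 46$)
$p = 657$ ($p = -43 + 700 = 657$)
$v{\left(N{\left(-1 \right)} \right)} + p = 46 + 657 = 703$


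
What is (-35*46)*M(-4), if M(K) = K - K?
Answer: 0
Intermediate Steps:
M(K) = 0
(-35*46)*M(-4) = -35*46*0 = -1610*0 = 0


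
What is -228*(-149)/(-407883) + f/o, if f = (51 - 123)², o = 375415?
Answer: -3546377636/51041798815 ≈ -0.069480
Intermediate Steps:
f = 5184 (f = (-72)² = 5184)
-228*(-149)/(-407883) + f/o = -228*(-149)/(-407883) + 5184/375415 = 33972*(-1/407883) + 5184*(1/375415) = -11324/135961 + 5184/375415 = -3546377636/51041798815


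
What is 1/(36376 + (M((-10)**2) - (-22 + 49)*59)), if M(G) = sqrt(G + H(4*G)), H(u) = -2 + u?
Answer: 34783/1209856591 - sqrt(498)/1209856591 ≈ 2.8731e-5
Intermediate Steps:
M(G) = sqrt(-2 + 5*G) (M(G) = sqrt(G + (-2 + 4*G)) = sqrt(-2 + 5*G))
1/(36376 + (M((-10)**2) - (-22 + 49)*59)) = 1/(36376 + (sqrt(-2 + 5*(-10)**2) - (-22 + 49)*59)) = 1/(36376 + (sqrt(-2 + 5*100) - 27*59)) = 1/(36376 + (sqrt(-2 + 500) - 1*1593)) = 1/(36376 + (sqrt(498) - 1593)) = 1/(36376 + (-1593 + sqrt(498))) = 1/(34783 + sqrt(498))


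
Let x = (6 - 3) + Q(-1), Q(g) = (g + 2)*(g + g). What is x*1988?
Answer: 1988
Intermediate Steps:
Q(g) = 2*g*(2 + g) (Q(g) = (2 + g)*(2*g) = 2*g*(2 + g))
x = 1 (x = (6 - 3) + 2*(-1)*(2 - 1) = 3 + 2*(-1)*1 = 3 - 2 = 1)
x*1988 = 1*1988 = 1988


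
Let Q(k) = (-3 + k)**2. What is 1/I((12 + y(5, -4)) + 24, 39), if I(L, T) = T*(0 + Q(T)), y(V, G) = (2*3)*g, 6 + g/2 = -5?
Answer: 1/50544 ≈ 1.9785e-5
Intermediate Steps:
g = -22 (g = -12 + 2*(-5) = -12 - 10 = -22)
y(V, G) = -132 (y(V, G) = (2*3)*(-22) = 6*(-22) = -132)
I(L, T) = T*(-3 + T)**2 (I(L, T) = T*(0 + (-3 + T)**2) = T*(-3 + T)**2)
1/I((12 + y(5, -4)) + 24, 39) = 1/(39*(-3 + 39)**2) = 1/(39*36**2) = 1/(39*1296) = 1/50544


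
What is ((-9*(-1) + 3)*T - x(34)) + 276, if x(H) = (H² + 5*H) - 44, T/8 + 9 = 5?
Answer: -1390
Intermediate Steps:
T = -32 (T = -72 + 8*5 = -72 + 40 = -32)
x(H) = -44 + H² + 5*H
((-9*(-1) + 3)*T - x(34)) + 276 = ((-9*(-1) + 3)*(-32) - (-44 + 34² + 5*34)) + 276 = ((9 + 3)*(-32) - (-44 + 1156 + 170)) + 276 = (12*(-32) - 1*1282) + 276 = (-384 - 1282) + 276 = -1666 + 276 = -1390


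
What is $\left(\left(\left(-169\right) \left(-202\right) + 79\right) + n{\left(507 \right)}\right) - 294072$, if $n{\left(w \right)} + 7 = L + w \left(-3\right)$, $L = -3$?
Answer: $-261386$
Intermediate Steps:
$n{\left(w \right)} = -10 - 3 w$ ($n{\left(w \right)} = -7 + \left(-3 + w \left(-3\right)\right) = -7 - \left(3 + 3 w\right) = -10 - 3 w$)
$\left(\left(\left(-169\right) \left(-202\right) + 79\right) + n{\left(507 \right)}\right) - 294072 = \left(\left(\left(-169\right) \left(-202\right) + 79\right) - 1531\right) - 294072 = \left(\left(34138 + 79\right) - 1531\right) - 294072 = \left(34217 - 1531\right) - 294072 = 32686 - 294072 = -261386$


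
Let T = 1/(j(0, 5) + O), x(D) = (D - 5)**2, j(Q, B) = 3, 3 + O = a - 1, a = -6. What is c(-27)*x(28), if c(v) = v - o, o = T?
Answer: -99452/7 ≈ -14207.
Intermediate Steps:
O = -10 (O = -3 + (-6 - 1) = -3 - 7 = -10)
x(D) = (-5 + D)**2
T = -1/7 (T = 1/(3 - 10) = 1/(-7) = -1/7 ≈ -0.14286)
o = -1/7 ≈ -0.14286
c(v) = 1/7 + v (c(v) = v - 1*(-1/7) = v + 1/7 = 1/7 + v)
c(-27)*x(28) = (1/7 - 27)*(-5 + 28)**2 = -188/7*23**2 = -188/7*529 = -99452/7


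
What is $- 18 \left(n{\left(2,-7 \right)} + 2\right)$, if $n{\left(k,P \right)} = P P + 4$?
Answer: $-990$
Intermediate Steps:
$n{\left(k,P \right)} = 4 + P^{2}$ ($n{\left(k,P \right)} = P^{2} + 4 = 4 + P^{2}$)
$- 18 \left(n{\left(2,-7 \right)} + 2\right) = - 18 \left(\left(4 + \left(-7\right)^{2}\right) + 2\right) = - 18 \left(\left(4 + 49\right) + 2\right) = - 18 \left(53 + 2\right) = \left(-18\right) 55 = -990$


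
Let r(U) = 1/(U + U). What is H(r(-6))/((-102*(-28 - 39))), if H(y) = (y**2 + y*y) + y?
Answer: -5/492048 ≈ -1.0162e-5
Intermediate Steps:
r(U) = 1/(2*U)
H(y) = y + 2*y**2 (H(y) = (y**2 + y**2) + y = 2*y**2 + y = y + 2*y**2)
H(r(-6))/((-102*(-28 - 39))) = (((1/2)/(-6))*(1 + 2*((1/2)/(-6))))/((-102*(-28 - 39))) = (((1/2)*(-1/6))*(1 + 2*((1/2)*(-1/6))))/((-102*(-67))) = -(1 + 2*(-1/12))/12/6834 = -(1 - 1/6)/12*(1/6834) = -1/12*5/6*(1/6834) = -5/72*1/6834 = -5/492048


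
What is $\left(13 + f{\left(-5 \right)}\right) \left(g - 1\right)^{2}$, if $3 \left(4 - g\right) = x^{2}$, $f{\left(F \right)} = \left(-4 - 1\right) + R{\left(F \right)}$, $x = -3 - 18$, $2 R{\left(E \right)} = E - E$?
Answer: $165888$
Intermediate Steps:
$R{\left(E \right)} = 0$ ($R{\left(E \right)} = \frac{E - E}{2} = \frac{1}{2} \cdot 0 = 0$)
$x = -21$ ($x = -3 - 18 = -21$)
$f{\left(F \right)} = -5$ ($f{\left(F \right)} = \left(-4 - 1\right) + 0 = -5 + 0 = -5$)
$g = -143$ ($g = 4 - \frac{\left(-21\right)^{2}}{3} = 4 - 147 = -143$)
$\left(13 + f{\left(-5 \right)}\right) \left(g - 1\right)^{2} = \left(13 - 5\right) \left(-143 - 1\right)^{2} = 8 \left(-144\right)^{2} = 8 \cdot 20736 = 165888$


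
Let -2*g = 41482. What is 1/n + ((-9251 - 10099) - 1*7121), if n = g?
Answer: -549035012/20741 ≈ -26471.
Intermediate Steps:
g = -20741 (g = -½*41482 = -20741)
n = -20741
1/n + ((-9251 - 10099) - 1*7121) = 1/(-20741) + ((-9251 - 10099) - 1*7121) = -1/20741 + (-19350 - 7121) = -1/20741 - 26471 = -549035012/20741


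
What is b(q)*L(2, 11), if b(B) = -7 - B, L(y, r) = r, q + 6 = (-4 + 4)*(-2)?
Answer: -11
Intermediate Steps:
q = -6 (q = -6 + (-4 + 4)*(-2) = -6 + 0*(-2) = -6 + 0 = -6)
b(q)*L(2, 11) = (-7 - 1*(-6))*11 = (-7 + 6)*11 = -1*11 = -11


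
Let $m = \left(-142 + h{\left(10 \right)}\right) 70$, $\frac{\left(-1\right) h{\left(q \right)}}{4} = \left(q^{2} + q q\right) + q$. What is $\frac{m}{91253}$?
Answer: $- \frac{68740}{91253} \approx -0.75329$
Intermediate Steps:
$h{\left(q \right)} = - 8 q^{2} - 4 q$ ($h{\left(q \right)} = - 4 \left(\left(q^{2} + q q\right) + q\right) = - 4 \left(\left(q^{2} + q^{2}\right) + q\right) = - 4 \left(2 q^{2} + q\right) = - 4 \left(q + 2 q^{2}\right) = - 8 q^{2} - 4 q$)
$m = -68740$ ($m = \left(-142 - 40 \left(1 + 2 \cdot 10\right)\right) 70 = \left(-142 - 40 \left(1 + 20\right)\right) 70 = \left(-142 - 40 \cdot 21\right) 70 = \left(-142 - 840\right) 70 = \left(-982\right) 70 = -68740$)
$\frac{m}{91253} = - \frac{68740}{91253}$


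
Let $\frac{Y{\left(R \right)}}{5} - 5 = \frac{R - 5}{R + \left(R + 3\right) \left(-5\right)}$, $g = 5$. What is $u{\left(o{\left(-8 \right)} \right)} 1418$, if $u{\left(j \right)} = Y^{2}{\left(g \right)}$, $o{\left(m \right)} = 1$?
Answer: $886250$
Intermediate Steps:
$Y{\left(R \right)} = 25 + \frac{5 \left(-5 + R\right)}{-15 - 4 R}$ ($Y{\left(R \right)} = 25 + 5 \frac{R - 5}{R + \left(R + 3\right) \left(-5\right)} = 25 + 5 \frac{-5 + R}{R + \left(3 + R\right) \left(-5\right)} = 25 + 5 \frac{-5 + R}{R - \left(15 + 5 R\right)} = 25 + 5 \frac{-5 + R}{-15 - 4 R} = 25 + \frac{5 \left(-5 + R\right)}{-15 - 4 R}$)
$u{\left(j \right)} = 625$ ($u{\left(j \right)} = \left(\frac{5 \left(80 + 19 \cdot 5\right)}{15 + 4 \cdot 5}\right)^{2} = \left(\frac{5 \left(80 + 95\right)}{15 + 20}\right)^{2} = \left(5 \cdot \frac{1}{35} \cdot 175\right)^{2} = 25^{2} = 625$)
$u{\left(o{\left(-8 \right)} \right)} 1418 = 625 \cdot 1418 = 886250$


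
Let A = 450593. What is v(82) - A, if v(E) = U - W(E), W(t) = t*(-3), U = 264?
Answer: -450083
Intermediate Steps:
W(t) = -3*t
v(E) = 264 + 3*E (v(E) = 264 - (-3)*E = 264 + 3*E)
v(82) - A = (264 + 3*82) - 1*450593 = (264 + 246) - 450593 = 510 - 450593 = -450083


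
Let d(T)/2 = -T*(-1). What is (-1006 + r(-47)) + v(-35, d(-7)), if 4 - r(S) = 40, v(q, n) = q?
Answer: -1077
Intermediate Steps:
d(T) = 2*T (d(T) = 2*(-T*(-1)) = 2*T)
r(S) = -36 (r(S) = 4 - 1*40 = 4 - 40 = -36)
(-1006 + r(-47)) + v(-35, d(-7)) = (-1006 - 36) - 35 = -1042 - 35 = -1077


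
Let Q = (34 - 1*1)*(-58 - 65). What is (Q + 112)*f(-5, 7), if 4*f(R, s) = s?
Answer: -27629/4 ≈ -6907.3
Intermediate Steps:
f(R, s) = s/4
Q = -4059 (Q = (34 - 1)*(-123) = 33*(-123) = -4059)
(Q + 112)*f(-5, 7) = (-4059 + 112)*((1/4)*7) = -3947*7/4 = -27629/4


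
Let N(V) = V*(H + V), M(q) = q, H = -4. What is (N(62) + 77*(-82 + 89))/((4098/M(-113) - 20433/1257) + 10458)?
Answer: 195779845/492668221 ≈ 0.39739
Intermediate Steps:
N(V) = V*(-4 + V)
(N(62) + 77*(-82 + 89))/((4098/M(-113) - 20433/1257) + 10458) = (62*(-4 + 62) + 77*(-82 + 89))/((4098/(-113) - 20433/1257) + 10458) = (62*58 + 77*7)/((4098*(-1/113) - 20433*1/1257) + 10458) = (3596 + 539)/((-4098/113 - 6811/419) + 10458) = 4135/(-2486705/47347 + 10458) = 4135/(492668221/47347) = 4135*(47347/492668221) = 195779845/492668221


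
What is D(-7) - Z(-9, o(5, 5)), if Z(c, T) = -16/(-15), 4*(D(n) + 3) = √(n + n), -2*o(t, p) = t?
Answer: -61/15 + I*√14/4 ≈ -4.0667 + 0.93541*I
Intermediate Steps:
o(t, p) = -t/2
D(n) = -3 + √2*√n/4 (D(n) = -3 + √(n + n)/4 = -3 + √(2*n)/4 = -3 + (√2*√n)/4 = -3 + √2*√n/4)
Z(c, T) = 16/15 (Z(c, T) = -16*(-1/15) = 16/15)
D(-7) - Z(-9, o(5, 5)) = (-3 + √2*√(-7)/4) - 1*16/15 = (-3 + √2*(I*√7)/4) - 16/15 = (-3 + I*√14/4) - 16/15 = -61/15 + I*√14/4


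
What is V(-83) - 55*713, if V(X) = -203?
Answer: -39418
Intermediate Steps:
V(-83) - 55*713 = -203 - 55*713 = -203 - 1*39215 = -203 - 39215 = -39418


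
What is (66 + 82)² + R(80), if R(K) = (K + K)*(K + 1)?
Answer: 34864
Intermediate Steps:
R(K) = 2*K*(1 + K) (R(K) = (2*K)*(1 + K) = 2*K*(1 + K))
(66 + 82)² + R(80) = (66 + 82)² + 2*80*(1 + 80) = 148² + 2*80*81 = 21904 + 12960 = 34864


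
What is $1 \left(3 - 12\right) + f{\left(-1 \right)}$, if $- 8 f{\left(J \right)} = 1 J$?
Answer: $- \frac{71}{8} \approx -8.875$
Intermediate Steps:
$f{\left(J \right)} = - \frac{J}{8}$ ($f{\left(J \right)} = - \frac{1 J}{8} = - \frac{J}{8}$)
$1 \left(3 - 12\right) + f{\left(-1 \right)} = 1 \left(3 - 12\right) - - \frac{1}{8} = 1 \left(3 - 12\right) + \frac{1}{8} = 1 \left(-9\right) + \frac{1}{8} = -9 + \frac{1}{8} = - \frac{71}{8}$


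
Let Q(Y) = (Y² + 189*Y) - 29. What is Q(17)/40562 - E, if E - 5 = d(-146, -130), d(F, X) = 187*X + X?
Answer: 991135943/40562 ≈ 24435.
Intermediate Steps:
d(F, X) = 188*X
Q(Y) = -29 + Y² + 189*Y
E = -24435 (E = 5 + 188*(-130) = 5 - 24440 = -24435)
Q(17)/40562 - E = (-29 + 17² + 189*17)/40562 - 1*(-24435) = (-29 + 289 + 3213)*(1/40562) + 24435 = 3473*(1/40562) + 24435 = 3473/40562 + 24435 = 991135943/40562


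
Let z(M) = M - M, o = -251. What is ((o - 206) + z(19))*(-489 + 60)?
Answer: 196053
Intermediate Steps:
z(M) = 0
((o - 206) + z(19))*(-489 + 60) = ((-251 - 206) + 0)*(-489 + 60) = (-457 + 0)*(-429) = -457*(-429) = 196053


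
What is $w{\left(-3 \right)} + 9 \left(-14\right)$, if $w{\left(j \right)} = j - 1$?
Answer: $-130$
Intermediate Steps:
$w{\left(j \right)} = -1 + j$
$w{\left(-3 \right)} + 9 \left(-14\right) = \left(-1 - 3\right) + 9 \left(-14\right) = -4 - 126 = -130$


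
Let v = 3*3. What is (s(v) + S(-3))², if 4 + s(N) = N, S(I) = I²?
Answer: 196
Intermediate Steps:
v = 9
s(N) = -4 + N
(s(v) + S(-3))² = ((-4 + 9) + (-3)²)² = (5 + 9)² = 14² = 196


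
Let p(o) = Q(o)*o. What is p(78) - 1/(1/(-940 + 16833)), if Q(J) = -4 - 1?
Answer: -16283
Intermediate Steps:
Q(J) = -5
p(o) = -5*o
p(78) - 1/(1/(-940 + 16833)) = -5*78 - 1/(1/(-940 + 16833)) = -390 - 1/(1/15893) = -390 - 1/1/15893 = -390 - 1*15893 = -390 - 15893 = -16283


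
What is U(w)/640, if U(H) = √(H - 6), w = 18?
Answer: √3/320 ≈ 0.0054127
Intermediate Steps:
U(H) = √(-6 + H)
U(w)/640 = √(-6 + 18)/640 = √12*(1/640) = (2*√3)*(1/640) = √3/320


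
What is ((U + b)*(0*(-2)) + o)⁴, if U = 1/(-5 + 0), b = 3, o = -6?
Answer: 1296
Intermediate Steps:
U = -⅕ (U = 1/(-5) = -⅕ ≈ -0.20000)
((U + b)*(0*(-2)) + o)⁴ = ((-⅕ + 3)*(0*(-2)) - 6)⁴ = ((14/5)*0 - 6)⁴ = (0 - 6)⁴ = (-6)⁴ = 1296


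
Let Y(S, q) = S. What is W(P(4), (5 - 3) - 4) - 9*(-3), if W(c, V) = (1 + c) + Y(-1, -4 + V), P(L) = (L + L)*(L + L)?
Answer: 91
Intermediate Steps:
P(L) = 4*L² (P(L) = (2*L)*(2*L) = 4*L²)
W(c, V) = c (W(c, V) = (1 + c) - 1 = c)
W(P(4), (5 - 3) - 4) - 9*(-3) = 4*4² - 9*(-3) = 4*16 + 27 = 64 + 27 = 91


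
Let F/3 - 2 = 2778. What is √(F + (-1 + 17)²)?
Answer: 2*√2149 ≈ 92.715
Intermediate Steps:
F = 8340 (F = 6 + 3*2778 = 6 + 8334 = 8340)
√(F + (-1 + 17)²) = √(8340 + (-1 + 17)²) = √(8340 + 16²) = √(8340 + 256) = √8596 = 2*√2149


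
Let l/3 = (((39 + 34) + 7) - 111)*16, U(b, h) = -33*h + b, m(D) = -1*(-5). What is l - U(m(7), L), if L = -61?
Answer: -3506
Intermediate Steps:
m(D) = 5
U(b, h) = b - 33*h
l = -1488 (l = 3*((((39 + 34) + 7) - 111)*16) = 3*(((73 + 7) - 111)*16) = 3*((80 - 111)*16) = 3*(-31*16) = 3*(-496) = -1488)
l - U(m(7), L) = -1488 - (5 - 33*(-61)) = -1488 - (5 + 2013) = -1488 - 1*2018 = -1488 - 2018 = -3506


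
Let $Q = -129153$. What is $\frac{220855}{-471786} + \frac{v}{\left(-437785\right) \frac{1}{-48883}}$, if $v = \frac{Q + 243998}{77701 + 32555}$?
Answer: $- \frac{267057699409723}{759078873153552} \approx -0.35182$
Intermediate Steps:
$v = \frac{114845}{110256}$ ($v = \frac{-129153 + 243998}{77701 + 32555} = \frac{114845}{110256} \approx 1.0416$)
$\frac{220855}{-471786} + \frac{v}{\left(-437785\right) \frac{1}{-48883}} = \frac{220855}{-471786} + \frac{114845}{110256 \left(- \frac{437785}{-48883}\right)} = 220855 \left(- \frac{1}{471786}\right) + \frac{114845}{110256 \left(\left(-437785\right) \left(- \frac{1}{48883}\right)\right)} = - \frac{220855}{471786} + \frac{114845}{110256 \cdot \frac{437785}{48883}} = - \frac{220855}{471786} + \frac{114845}{110256} \cdot \frac{48883}{437785} = - \frac{220855}{471786} + \frac{1122793627}{9653684592} = - \frac{267057699409723}{759078873153552}$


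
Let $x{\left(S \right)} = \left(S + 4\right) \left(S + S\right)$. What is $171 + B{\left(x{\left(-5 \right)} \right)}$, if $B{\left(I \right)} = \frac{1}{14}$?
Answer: $\frac{2395}{14} \approx 171.07$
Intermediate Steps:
$x{\left(S \right)} = 2 S \left(4 + S\right)$ ($x{\left(S \right)} = \left(4 + S\right) 2 S = 2 S \left(4 + S\right)$)
$B{\left(I \right)} = \frac{1}{14}$
$171 + B{\left(x{\left(-5 \right)} \right)} = 171 + \frac{1}{14} = \frac{2395}{14}$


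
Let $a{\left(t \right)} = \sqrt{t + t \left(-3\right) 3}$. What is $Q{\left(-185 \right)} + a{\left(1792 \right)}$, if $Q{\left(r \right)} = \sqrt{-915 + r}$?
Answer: $i \left(10 \sqrt{11} + 32 \sqrt{14}\right) \approx 152.9 i$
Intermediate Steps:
$a{\left(t \right)} = 2 \sqrt{2} \sqrt{- t}$ ($a{\left(t \right)} = \sqrt{t + - 3 t 3} = \sqrt{t - 9 t} = \sqrt{- 8 t} = 2 \sqrt{2} \sqrt{- t}$)
$Q{\left(-185 \right)} + a{\left(1792 \right)} = \sqrt{-915 - 185} + 2 \sqrt{2} \sqrt{\left(-1\right) 1792} = \sqrt{-1100} + 2 \sqrt{2} \sqrt{-1792} = 10 i \sqrt{11} + 2 \sqrt{2} \cdot 16 i \sqrt{7} = 10 i \sqrt{11} + 32 i \sqrt{14}$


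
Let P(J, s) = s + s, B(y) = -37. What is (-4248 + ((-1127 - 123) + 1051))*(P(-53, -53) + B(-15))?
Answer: 635921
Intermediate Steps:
P(J, s) = 2*s
(-4248 + ((-1127 - 123) + 1051))*(P(-53, -53) + B(-15)) = (-4248 + ((-1127 - 123) + 1051))*(2*(-53) - 37) = (-4248 + (-1250 + 1051))*(-106 - 37) = (-4248 - 199)*(-143) = -4447*(-143) = 635921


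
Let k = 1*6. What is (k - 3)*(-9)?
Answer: -27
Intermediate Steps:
k = 6
(k - 3)*(-9) = (6 - 3)*(-9) = 3*(-9) = -27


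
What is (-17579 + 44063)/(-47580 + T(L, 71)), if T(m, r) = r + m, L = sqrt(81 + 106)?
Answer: -19064066/34198559 - 4414*sqrt(187)/376184149 ≈ -0.55761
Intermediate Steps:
L = sqrt(187) ≈ 13.675
T(m, r) = m + r
(-17579 + 44063)/(-47580 + T(L, 71)) = (-17579 + 44063)/(-47580 + (sqrt(187) + 71)) = 26484/(-47580 + (71 + sqrt(187))) = 26484/(-47509 + sqrt(187))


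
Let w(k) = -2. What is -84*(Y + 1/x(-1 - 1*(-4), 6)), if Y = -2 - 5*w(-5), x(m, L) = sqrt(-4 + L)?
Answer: -672 - 42*sqrt(2) ≈ -731.40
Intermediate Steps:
Y = 8 (Y = -2 - 5*(-2) = -2 + 10 = 8)
-84*(Y + 1/x(-1 - 1*(-4), 6)) = -84*(8 + 1/(sqrt(-4 + 6))) = -84*(8 + 1/(sqrt(2))) = -84*(8 + sqrt(2)/2) = -672 - 42*sqrt(2)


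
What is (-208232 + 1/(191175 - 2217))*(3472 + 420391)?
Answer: -1516161891191915/17178 ≈ -8.8262e+10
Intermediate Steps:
(-208232 + 1/(191175 - 2217))*(3472 + 420391) = (-208232 + 1/188958)*423863 = -39347102255/188958*423863 = -1516161891191915/17178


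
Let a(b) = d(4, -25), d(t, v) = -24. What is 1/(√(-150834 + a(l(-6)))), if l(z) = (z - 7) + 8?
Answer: -I*√58/2958 ≈ -0.0025746*I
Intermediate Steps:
l(z) = 1 + z (l(z) = (-7 + z) + 8 = 1 + z)
a(b) = -24
1/(√(-150834 + a(l(-6)))) = 1/(√(-150834 - 24)) = 1/(√(-150858)) = 1/(51*I*√58) = -I*√58/2958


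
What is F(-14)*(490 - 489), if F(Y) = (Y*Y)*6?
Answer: 1176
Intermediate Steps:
F(Y) = 6*Y**2 (F(Y) = Y**2*6 = 6*Y**2)
F(-14)*(490 - 489) = (6*(-14)**2)*(490 - 489) = (6*196)*1 = 1176*1 = 1176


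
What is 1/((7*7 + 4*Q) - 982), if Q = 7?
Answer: -1/905 ≈ -0.0011050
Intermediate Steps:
1/((7*7 + 4*Q) - 982) = 1/((7*7 + 4*7) - 982) = 1/((49 + 28) - 982) = 1/(77 - 982) = 1/(-905) = -1/905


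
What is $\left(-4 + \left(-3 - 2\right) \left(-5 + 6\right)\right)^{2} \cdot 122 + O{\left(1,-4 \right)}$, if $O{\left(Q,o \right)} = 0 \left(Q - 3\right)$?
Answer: $9882$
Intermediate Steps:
$O{\left(Q,o \right)} = 0$ ($O{\left(Q,o \right)} = 0 \left(-3 + Q\right) = 0$)
$\left(-4 + \left(-3 - 2\right) \left(-5 + 6\right)\right)^{2} \cdot 122 + O{\left(1,-4 \right)} = \left(-4 + \left(-3 - 2\right) \left(-5 + 6\right)\right)^{2} \cdot 122 + 0 = \left(-4 - 5\right)^{2} \cdot 122 + 0 = \left(-9\right)^{2} \cdot 122 + 0 = 81 \cdot 122 + 0 = 9882 + 0 = 9882$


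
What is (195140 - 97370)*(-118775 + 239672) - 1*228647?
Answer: 11819871043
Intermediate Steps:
(195140 - 97370)*(-118775 + 239672) - 1*228647 = 97770*120897 - 228647 = 11820099690 - 228647 = 11819871043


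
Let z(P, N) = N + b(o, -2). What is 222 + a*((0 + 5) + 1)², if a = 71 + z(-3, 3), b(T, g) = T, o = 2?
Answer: 2958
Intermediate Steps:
z(P, N) = 2 + N (z(P, N) = N + 2 = 2 + N)
a = 76 (a = 71 + (2 + 3) = 71 + 5 = 76)
222 + a*((0 + 5) + 1)² = 222 + 76*((0 + 5) + 1)² = 222 + 76*(5 + 1)² = 222 + 76*6² = 222 + 76*36 = 222 + 2736 = 2958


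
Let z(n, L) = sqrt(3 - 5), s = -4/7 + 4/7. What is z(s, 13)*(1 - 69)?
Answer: -68*I*sqrt(2) ≈ -96.167*I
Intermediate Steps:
s = 0 (s = -4*1/7 + 4*(1/7) = -4/7 + 4/7 = 0)
z(n, L) = I*sqrt(2) (z(n, L) = sqrt(-2) = I*sqrt(2))
z(s, 13)*(1 - 69) = (I*sqrt(2))*(1 - 69) = (I*sqrt(2))*(-68) = -68*I*sqrt(2)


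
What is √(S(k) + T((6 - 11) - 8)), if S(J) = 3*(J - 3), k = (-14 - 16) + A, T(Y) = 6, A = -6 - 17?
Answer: 9*I*√2 ≈ 12.728*I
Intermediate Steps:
A = -23
k = -53 (k = (-14 - 16) - 23 = -30 - 23 = -53)
S(J) = -9 + 3*J (S(J) = 3*(-3 + J) = -9 + 3*J)
√(S(k) + T((6 - 11) - 8)) = √((-9 + 3*(-53)) + 6) = √((-9 - 159) + 6) = √(-168 + 6) = √(-162) = 9*I*√2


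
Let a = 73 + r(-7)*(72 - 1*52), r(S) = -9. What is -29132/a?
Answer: 29132/107 ≈ 272.26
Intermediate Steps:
a = -107 (a = 73 - 9*(72 - 1*52) = 73 - 9*(72 - 52) = 73 - 9*20 = 73 - 180 = -107)
-29132/a = -29132/(-107) = -29132*(-1/107) = 29132/107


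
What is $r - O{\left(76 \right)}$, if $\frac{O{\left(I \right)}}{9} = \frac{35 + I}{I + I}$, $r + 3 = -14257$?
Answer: $- \frac{2168519}{152} \approx -14267.0$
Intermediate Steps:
$r = -14260$ ($r = -3 - 14257 = -14260$)
$O{\left(I \right)} = \frac{9 \left(35 + I\right)}{2 I}$ ($O{\left(I \right)} = 9 \frac{35 + I}{I + I} = 9 \frac{35 + I}{2 I} = \frac{9 \left(35 + I\right)}{2 I}$)
$r - O{\left(76 \right)} = -14260 - \frac{9 \left(35 + 76\right)}{2 \cdot 76} = -14260 - \frac{9}{2} \cdot \frac{1}{76} \cdot 111 = -14260 - \frac{999}{152} = - \frac{2168519}{152}$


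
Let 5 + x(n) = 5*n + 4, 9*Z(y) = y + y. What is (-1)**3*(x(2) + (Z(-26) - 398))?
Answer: 3553/9 ≈ 394.78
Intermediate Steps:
Z(y) = 2*y/9 (Z(y) = (y + y)/9 = (2*y)/9 = 2*y/9)
x(n) = -1 + 5*n (x(n) = -5 + (5*n + 4) = -5 + (4 + 5*n) = -1 + 5*n)
(-1)**3*(x(2) + (Z(-26) - 398)) = (-1)**3*((-1 + 5*2) + ((2/9)*(-26) - 398)) = -((-1 + 10) + (-52/9 - 398)) = -(9 - 3634/9) = -1*(-3553/9) = 3553/9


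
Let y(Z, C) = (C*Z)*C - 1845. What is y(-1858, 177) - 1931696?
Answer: -60142823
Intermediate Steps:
y(Z, C) = -1845 + Z*C² (y(Z, C) = Z*C² - 1845 = -1845 + Z*C²)
y(-1858, 177) - 1931696 = (-1845 - 1858*177²) - 1931696 = (-1845 - 1858*31329) - 1931696 = (-1845 - 58209282) - 1931696 = -58211127 - 1931696 = -60142823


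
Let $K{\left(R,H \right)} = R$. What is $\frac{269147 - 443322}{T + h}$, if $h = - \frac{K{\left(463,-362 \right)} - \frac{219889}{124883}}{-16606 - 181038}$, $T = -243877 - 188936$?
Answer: $\frac{1074763194796775}{2670713248867034} \approx 0.40243$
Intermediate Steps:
$T = -432813$
$h = \frac{14400235}{6170593913}$ ($h = - \frac{463 - \frac{219889}{124883}}{-16606 - 181038} = - \frac{463 - \frac{219889}{124883}}{-197644} = - \frac{\left(463 - \frac{219889}{124883}\right) \left(-1\right)}{197644} = - \frac{57600940 \left(-1\right)}{124883 \cdot 197644} = \left(-1\right) \left(- \frac{14400235}{6170593913}\right) = \frac{14400235}{6170593913} \approx 0.0023337$)
$\frac{269147 - 443322}{T + h} = \frac{269147 - 443322}{-432813 + \frac{14400235}{6170593913}} = - \frac{174175}{- \frac{2670713248867034}{6170593913}} = \left(-174175\right) \left(- \frac{6170593913}{2670713248867034}\right) = \frac{1074763194796775}{2670713248867034}$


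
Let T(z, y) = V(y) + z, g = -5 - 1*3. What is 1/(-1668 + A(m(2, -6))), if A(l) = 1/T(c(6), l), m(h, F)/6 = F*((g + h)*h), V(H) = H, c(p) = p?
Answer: -438/730583 ≈ -0.00059952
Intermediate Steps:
g = -8 (g = -5 - 3 = -8)
T(z, y) = y + z
m(h, F) = 6*F*h*(-8 + h) (m(h, F) = 6*(F*((-8 + h)*h)) = 6*(F*(h*(-8 + h))) = 6*(F*h*(-8 + h)) = 6*F*h*(-8 + h))
A(l) = 1/(6 + l) (A(l) = 1/(l + 6) = 1/(6 + l))
1/(-1668 + A(m(2, -6))) = 1/(-1668 + 1/(6 + 6*(-6)*2*(-8 + 2))) = 1/(-1668 + 1/(6 + 6*(-6)*2*(-6))) = 1/(-1668 + 1/(6 + 432)) = 1/(-1668 + 1/438) = 1/(-730583/438) = -438/730583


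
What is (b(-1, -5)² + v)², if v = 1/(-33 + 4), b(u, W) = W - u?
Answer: 214369/841 ≈ 254.90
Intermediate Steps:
v = -1/29 (v = 1/(-29) = -1/29 ≈ -0.034483)
(b(-1, -5)² + v)² = ((-5 - 1*(-1))² - 1/29)² = ((-5 + 1)² - 1/29)² = ((-4)² - 1/29)² = (16 - 1/29)² = (463/29)² = 214369/841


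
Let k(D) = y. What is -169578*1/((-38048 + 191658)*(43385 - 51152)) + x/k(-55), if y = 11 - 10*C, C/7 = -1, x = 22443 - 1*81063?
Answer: -1295163996733/1789633305 ≈ -723.70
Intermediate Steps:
x = -58620 (x = 22443 - 81063 = -58620)
C = -7 (C = 7*(-1) = -7)
y = 81 (y = 11 - 10*(-7) = 11 + 70 = 81)
k(D) = 81
-169578*1/((-38048 + 191658)*(43385 - 51152)) + x/k(-55) = -169578*1/((-38048 + 191658)*(43385 - 51152)) - 58620/81 = -169578/((-7767*153610)) - 58620*1/81 = -169578/(-1193088870) - 19540/27 = -169578*(-1/1193088870) - 19540/27 = 9421/66282715 - 19540/27 = -1295163996733/1789633305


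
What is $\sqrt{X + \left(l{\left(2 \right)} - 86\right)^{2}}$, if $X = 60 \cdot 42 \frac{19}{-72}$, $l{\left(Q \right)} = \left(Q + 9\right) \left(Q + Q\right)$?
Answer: $\sqrt{1099} \approx 33.151$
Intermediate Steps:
$l{\left(Q \right)} = 2 Q \left(9 + Q\right)$ ($l{\left(Q \right)} = \left(9 + Q\right) 2 Q = 2 Q \left(9 + Q\right)$)
$X = -665$ ($X = 2520 \cdot 19 \left(- \frac{1}{72}\right) = 2520 \left(- \frac{19}{72}\right) = -665$)
$\sqrt{X + \left(l{\left(2 \right)} - 86\right)^{2}} = \sqrt{-665 + \left(2 \cdot 2 \left(9 + 2\right) - 86\right)^{2}} = \sqrt{-665 + \left(2 \cdot 2 \cdot 11 - 86\right)^{2}} = \sqrt{-665 + \left(44 - 86\right)^{2}} = \sqrt{-665 + \left(-42\right)^{2}} = \sqrt{-665 + 1764} = \sqrt{1099}$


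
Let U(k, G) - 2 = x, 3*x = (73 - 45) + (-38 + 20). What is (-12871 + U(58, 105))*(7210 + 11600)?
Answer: -242003190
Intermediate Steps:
x = 10/3 (x = ((73 - 45) + (-38 + 20))/3 = (28 - 18)/3 = (⅓)*10 = 10/3 ≈ 3.3333)
U(k, G) = 16/3 (U(k, G) = 2 + 10/3 = 16/3)
(-12871 + U(58, 105))*(7210 + 11600) = (-12871 + 16/3)*(7210 + 11600) = -38597/3*18810 = -242003190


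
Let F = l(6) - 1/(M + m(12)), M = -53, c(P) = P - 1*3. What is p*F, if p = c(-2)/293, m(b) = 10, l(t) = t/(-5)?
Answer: 253/12599 ≈ 0.020081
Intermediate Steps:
c(P) = -3 + P (c(P) = P - 3 = -3 + P)
l(t) = -t/5 (l(t) = t*(-⅕) = -t/5)
F = -253/215 (F = -⅕*6 - 1/(-53 + 10) = -6/5 - 1/(-43) = -6/5 - 1*(-1/43) = -6/5 + 1/43 = -253/215 ≈ -1.1767)
p = -5/293 (p = (-3 - 2)/293 = -5*1/293 = -5/293 ≈ -0.017065)
p*F = -5/293*(-253/215) = 253/12599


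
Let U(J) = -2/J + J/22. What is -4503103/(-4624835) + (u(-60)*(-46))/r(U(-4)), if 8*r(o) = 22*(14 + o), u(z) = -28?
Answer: 1402079351/41623515 ≈ 33.685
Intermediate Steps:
U(J) = -2/J + J/22 (U(J) = -2/J + J*(1/22) = -2/J + J/22)
r(o) = 77/2 + 11*o/4 (r(o) = (22*(14 + o))/8 = (308 + 22*o)/8 = 77/2 + 11*o/4)
-4503103/(-4624835) + (u(-60)*(-46))/r(U(-4)) = -4503103/(-4624835) + (-28*(-46))/(77/2 + 11*(-2/(-4) + (1/22)*(-4))/4) = -4503103*(-1/4624835) + 1288/(77/2 + 11*(-2*(-¼) - 2/11)/4) = 4503103/4624835 + 1288/(77/2 + 11*(½ - 2/11)/4) = 4503103/4624835 + 1288/(77/2 + (11/4)*(7/22)) = 4503103/4624835 + 1288/(77/2 + 7/8) = 4503103/4624835 + 1288/(315/8) = 4503103/4624835 + 1288*(8/315) = 4503103/4624835 + 1472/45 = 1402079351/41623515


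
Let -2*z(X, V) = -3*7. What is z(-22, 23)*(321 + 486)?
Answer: 16947/2 ≈ 8473.5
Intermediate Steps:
z(X, V) = 21/2 (z(X, V) = -(-3)*7/2 = -½*(-21) = 21/2)
z(-22, 23)*(321 + 486) = 21*(321 + 486)/2 = (21/2)*807 = 16947/2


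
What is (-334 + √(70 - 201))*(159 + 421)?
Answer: -193720 + 580*I*√131 ≈ -1.9372e+5 + 6638.4*I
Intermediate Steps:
(-334 + √(70 - 201))*(159 + 421) = (-334 + √(-131))*580 = (-334 + I*√131)*580 = -193720 + 580*I*√131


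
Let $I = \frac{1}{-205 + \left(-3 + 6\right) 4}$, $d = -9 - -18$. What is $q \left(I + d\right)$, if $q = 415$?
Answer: $\frac{720440}{193} \approx 3732.9$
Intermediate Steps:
$d = 9$ ($d = -9 + 18 = 9$)
$I = - \frac{1}{193}$ ($I = \frac{1}{-205 + 3 \cdot 4} = \frac{1}{-205 + 12} = \frac{1}{-193} = - \frac{1}{193} \approx -0.0051813$)
$q \left(I + d\right) = 415 \left(- \frac{1}{193} + 9\right) = 415 \cdot \frac{1736}{193} = \frac{720440}{193}$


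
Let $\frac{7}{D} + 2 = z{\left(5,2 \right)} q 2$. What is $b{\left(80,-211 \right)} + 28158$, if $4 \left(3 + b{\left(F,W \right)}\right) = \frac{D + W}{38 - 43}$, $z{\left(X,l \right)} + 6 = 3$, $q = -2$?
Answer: $\frac{5633103}{200} \approx 28166.0$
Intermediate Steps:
$z{\left(X,l \right)} = -3$ ($z{\left(X,l \right)} = -6 + 3 = -3$)
$D = \frac{7}{10}$ ($D = \frac{7}{-2 + \left(-3\right) \left(-2\right) 2} = \frac{7}{-2 + 6 \cdot 2} = \frac{7}{-2 + 12} = \frac{7}{10} \approx 0.7$)
$b{\left(F,W \right)} = - \frac{607}{200} - \frac{W}{20}$ ($b{\left(F,W \right)} = -3 + \frac{\left(\frac{7}{10} + W\right) \frac{1}{38 - 43}}{4} = -3 + \frac{\left(\frac{7}{10} + W\right) \frac{1}{-5}}{4} = -3 + \frac{\left(\frac{7}{10} + W\right) \left(- \frac{1}{5}\right)}{4} = -3 + \frac{- \frac{7}{50} - \frac{W}{5}}{4} = -3 - \left(\frac{7}{200} + \frac{W}{20}\right) = - \frac{607}{200} - \frac{W}{20}$)
$b{\left(80,-211 \right)} + 28158 = \left(- \frac{607}{200} - - \frac{211}{20}\right) + 28158 = \left(- \frac{607}{200} + \frac{211}{20}\right) + 28158 = \frac{1503}{200} + 28158 = \frac{5633103}{200}$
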